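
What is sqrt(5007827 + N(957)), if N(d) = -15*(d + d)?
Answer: sqrt(4979117) ≈ 2231.4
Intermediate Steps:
N(d) = -30*d
sqrt(5007827 + N(957)) = sqrt(5007827 - 30*957) = sqrt(5007827 - 28710) = sqrt(4979117)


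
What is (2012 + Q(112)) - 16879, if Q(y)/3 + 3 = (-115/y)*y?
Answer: -15221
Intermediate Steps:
Q(y) = -354 (Q(y) = -9 + 3*((-115/y)*y) = -9 + 3*(-115) = -9 - 345 = -354)
(2012 + Q(112)) - 16879 = (2012 - 354) - 16879 = 1658 - 16879 = -15221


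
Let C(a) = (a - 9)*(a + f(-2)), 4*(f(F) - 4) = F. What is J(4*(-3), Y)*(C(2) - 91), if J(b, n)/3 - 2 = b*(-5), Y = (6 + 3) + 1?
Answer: -24087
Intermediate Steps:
Y = 10 (Y = 9 + 1 = 10)
f(F) = 4 + F/4
J(b, n) = 6 - 15*b (J(b, n) = 6 + 3*(b*(-5)) = 6 + 3*(-5*b) = 6 - 15*b)
C(a) = (-9 + a)*(7/2 + a) (C(a) = (a - 9)*(a + (4 + (1/4)*(-2))) = (-9 + a)*(a + (4 - 1/2)) = (-9 + a)*(a + 7/2) = (-9 + a)*(7/2 + a))
J(4*(-3), Y)*(C(2) - 91) = (6 - 60*(-3))*((-63/2 + 2**2 - 11/2*2) - 91) = (6 - 15*(-12))*((-63/2 + 4 - 11) - 91) = (6 + 180)*(-77/2 - 91) = 186*(-259/2) = -24087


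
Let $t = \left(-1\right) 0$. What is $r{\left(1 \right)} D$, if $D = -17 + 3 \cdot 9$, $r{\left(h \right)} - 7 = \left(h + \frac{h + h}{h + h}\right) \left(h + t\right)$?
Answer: $90$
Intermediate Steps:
$t = 0$
$r{\left(h \right)} = 7 + h \left(1 + h\right)$ ($r{\left(h \right)} = 7 + \left(h + \frac{h + h}{h + h}\right) \left(h + 0\right) = 7 + \left(h + \frac{2 h}{2 h}\right) h = 7 + \left(h + 2 h \frac{1}{2 h}\right) h = 7 + \left(h + 1\right) h = 7 + \left(1 + h\right) h = 7 + h \left(1 + h\right)$)
$D = 10$ ($D = -17 + 27 = 10$)
$r{\left(1 \right)} D = \left(7 + 1 + 1^{2}\right) 10 = \left(7 + 1 + 1\right) 10 = 9 \cdot 10 = 90$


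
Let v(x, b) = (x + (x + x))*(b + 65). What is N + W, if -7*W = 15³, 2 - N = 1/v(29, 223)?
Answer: -84213223/175392 ≈ -480.14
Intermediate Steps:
v(x, b) = 3*x*(65 + b) (v(x, b) = (x + 2*x)*(65 + b) = (3*x)*(65 + b) = 3*x*(65 + b))
N = 50111/25056 (N = 2 - 1/(3*29*(65 + 223)) = 2 - 1/(3*29*288) = 2 - 1/25056 = 50111/25056 ≈ 2.0000)
W = -3375/7 (W = -⅐*15³ = -⅐*3375 = -3375/7 ≈ -482.14)
N + W = 50111/25056 - 3375/7 = -84213223/175392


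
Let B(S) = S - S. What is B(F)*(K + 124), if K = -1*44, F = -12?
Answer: 0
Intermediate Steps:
K = -44
B(S) = 0
B(F)*(K + 124) = 0*(-44 + 124) = 0*80 = 0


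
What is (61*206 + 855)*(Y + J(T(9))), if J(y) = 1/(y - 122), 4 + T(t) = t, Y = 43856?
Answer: 68865177571/117 ≈ 5.8859e+8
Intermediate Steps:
T(t) = -4 + t
J(y) = 1/(-122 + y)
(61*206 + 855)*(Y + J(T(9))) = (61*206 + 855)*(43856 + 1/(-122 + (-4 + 9))) = (12566 + 855)*(43856 + 1/(-122 + 5)) = 13421*(43856 + 1/(-117)) = 13421*(43856 - 1/117) = 13421*(5131151/117) = 68865177571/117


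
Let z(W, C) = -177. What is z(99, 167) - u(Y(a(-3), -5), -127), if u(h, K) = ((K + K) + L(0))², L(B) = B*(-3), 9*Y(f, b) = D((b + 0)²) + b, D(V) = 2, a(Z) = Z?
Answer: -64693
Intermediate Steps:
Y(f, b) = 2/9 + b/9 (Y(f, b) = (2 + b)/9 = 2/9 + b/9)
L(B) = -3*B
u(h, K) = 4*K² (u(h, K) = ((K + K) - 3*0)² = (2*K + 0)² = (2*K)² = 4*K²)
z(99, 167) - u(Y(a(-3), -5), -127) = -177 - 4*(-127)² = -177 - 4*16129 = -177 - 1*64516 = -177 - 64516 = -64693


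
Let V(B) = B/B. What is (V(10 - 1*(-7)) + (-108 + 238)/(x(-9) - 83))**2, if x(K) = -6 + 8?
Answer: 2401/6561 ≈ 0.36595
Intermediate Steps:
x(K) = 2
V(B) = 1
(V(10 - 1*(-7)) + (-108 + 238)/(x(-9) - 83))**2 = (1 + (-108 + 238)/(2 - 83))**2 = (1 + 130/(-81))**2 = (1 + 130*(-1/81))**2 = (1 - 130/81)**2 = (-49/81)**2 = 2401/6561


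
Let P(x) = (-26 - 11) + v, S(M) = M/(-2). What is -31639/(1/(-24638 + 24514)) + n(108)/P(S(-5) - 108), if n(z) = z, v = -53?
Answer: 19616174/5 ≈ 3.9232e+6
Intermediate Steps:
S(M) = -M/2 (S(M) = M*(-½) = -M/2)
P(x) = -90 (P(x) = (-26 - 11) - 53 = -37 - 53 = -90)
-31639/(1/(-24638 + 24514)) + n(108)/P(S(-5) - 108) = -31639/(1/(-24638 + 24514)) + 108/(-90) = -31639/(1/(-124)) + 108*(-1/90) = -31639/(-1/124) - 6/5 = -31639*(-124) - 6/5 = 3923236 - 6/5 = 19616174/5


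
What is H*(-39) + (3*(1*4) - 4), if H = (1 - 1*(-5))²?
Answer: -1396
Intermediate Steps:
H = 36 (H = (1 + 5)² = 6² = 36)
H*(-39) + (3*(1*4) - 4) = 36*(-39) + (3*(1*4) - 4) = -1404 + (3*4 - 4) = -1404 + (12 - 4) = -1404 + 8 = -1396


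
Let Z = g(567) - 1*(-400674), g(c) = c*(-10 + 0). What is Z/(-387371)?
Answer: -395004/387371 ≈ -1.0197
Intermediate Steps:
g(c) = -10*c (g(c) = c*(-10) = -10*c)
Z = 395004 (Z = -10*567 - 1*(-400674) = -5670 + 400674 = 395004)
Z/(-387371) = 395004/(-387371) = 395004*(-1/387371) = -395004/387371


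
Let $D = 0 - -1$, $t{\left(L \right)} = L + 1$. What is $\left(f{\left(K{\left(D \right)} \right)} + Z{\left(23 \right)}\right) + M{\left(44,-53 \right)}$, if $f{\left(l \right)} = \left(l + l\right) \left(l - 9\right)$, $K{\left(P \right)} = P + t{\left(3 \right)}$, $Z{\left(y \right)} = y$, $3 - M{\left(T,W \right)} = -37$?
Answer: $23$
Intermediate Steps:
$M{\left(T,W \right)} = 40$ ($M{\left(T,W \right)} = 3 - -37 = 3 + 37 = 40$)
$t{\left(L \right)} = 1 + L$
$D = 1$ ($D = 0 + 1 = 1$)
$K{\left(P \right)} = 4 + P$ ($K{\left(P \right)} = P + \left(1 + 3\right) = P + 4 = 4 + P$)
$f{\left(l \right)} = 2 l \left(-9 + l\right)$
$\left(f{\left(K{\left(D \right)} \right)} + Z{\left(23 \right)}\right) + M{\left(44,-53 \right)} = \left(2 \left(4 + 1\right) \left(-9 + \left(4 + 1\right)\right) + 23\right) + 40 = \left(2 \cdot 5 \left(-9 + 5\right) + 23\right) + 40 = \left(2 \cdot 5 \left(-4\right) + 23\right) + 40 = \left(-40 + 23\right) + 40 = -17 + 40 = 23$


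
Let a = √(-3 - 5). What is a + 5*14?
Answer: 70 + 2*I*√2 ≈ 70.0 + 2.8284*I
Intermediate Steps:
a = 2*I*√2 (a = √(-8) = 2*I*√2 ≈ 2.8284*I)
a + 5*14 = 2*I*√2 + 5*14 = 2*I*√2 + 70 = 70 + 2*I*√2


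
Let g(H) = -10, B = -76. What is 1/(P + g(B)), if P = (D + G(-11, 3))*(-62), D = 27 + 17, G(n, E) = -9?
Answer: -1/2180 ≈ -0.00045872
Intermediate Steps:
D = 44
P = -2170 (P = (44 - 9)*(-62) = 35*(-62) = -2170)
1/(P + g(B)) = 1/(-2170 - 10) = 1/(-2180) = -1/2180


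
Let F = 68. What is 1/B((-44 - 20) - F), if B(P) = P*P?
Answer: 1/17424 ≈ 5.7392e-5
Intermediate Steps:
B(P) = P²
1/B((-44 - 20) - F) = 1/(((-44 - 20) - 1*68)²) = 1/((-64 - 68)²) = 1/((-132)²) = 1/17424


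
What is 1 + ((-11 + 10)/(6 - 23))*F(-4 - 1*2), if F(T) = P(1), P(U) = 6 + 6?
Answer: 29/17 ≈ 1.7059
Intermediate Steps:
P(U) = 12
F(T) = 12
1 + ((-11 + 10)/(6 - 23))*F(-4 - 1*2) = 1 + ((-11 + 10)/(6 - 23))*12 = 1 - 1/(-17)*12 = 1 - 1*(-1/17)*12 = 1 + (1/17)*12 = 1 + 12/17 = 29/17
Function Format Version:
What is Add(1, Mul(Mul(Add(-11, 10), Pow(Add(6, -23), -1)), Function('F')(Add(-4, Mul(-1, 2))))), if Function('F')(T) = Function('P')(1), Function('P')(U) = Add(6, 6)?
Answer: Rational(29, 17) ≈ 1.7059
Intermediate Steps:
Function('P')(U) = 12
Function('F')(T) = 12
Add(1, Mul(Mul(Add(-11, 10), Pow(Add(6, -23), -1)), Function('F')(Add(-4, Mul(-1, 2))))) = Add(1, Mul(Mul(Add(-11, 10), Pow(Add(6, -23), -1)), 12)) = Add(1, Mul(Mul(-1, Pow(-17, -1)), 12)) = Add(1, Mul(Mul(-1, Rational(-1, 17)), 12)) = Add(1, Mul(Rational(1, 17), 12)) = Add(1, Rational(12, 17)) = Rational(29, 17)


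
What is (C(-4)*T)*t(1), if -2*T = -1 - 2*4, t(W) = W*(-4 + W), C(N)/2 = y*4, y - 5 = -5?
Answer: 0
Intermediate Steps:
y = 0 (y = 5 - 5 = 0)
C(N) = 0 (C(N) = 2*(0*4) = 2*0 = 0)
T = 9/2 (T = -(-1 - 2*4)/2 = -(-1 - 8)/2 = -½*(-9) = 9/2 ≈ 4.5000)
(C(-4)*T)*t(1) = (0*(9/2))*(1*(-4 + 1)) = 0*(1*(-3)) = 0*(-3) = 0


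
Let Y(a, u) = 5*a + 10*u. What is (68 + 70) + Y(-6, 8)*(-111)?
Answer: -5412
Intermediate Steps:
(68 + 70) + Y(-6, 8)*(-111) = (68 + 70) + (5*(-6) + 10*8)*(-111) = 138 + (-30 + 80)*(-111) = 138 + 50*(-111) = 138 - 5550 = -5412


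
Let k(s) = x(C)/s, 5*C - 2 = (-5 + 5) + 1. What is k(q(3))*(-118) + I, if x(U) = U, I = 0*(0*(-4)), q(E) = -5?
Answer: 354/25 ≈ 14.160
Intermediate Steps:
C = ⅗ (C = ⅖ + ((-5 + 5) + 1)/5 = ⅖ + (0 + 1)/5 = ⅖ + (⅕)*1 = ⅖ + ⅕ = ⅗ ≈ 0.60000)
I = 0 (I = 0*0 = 0)
k(s) = 3/(5*s)
k(q(3))*(-118) + I = ((⅗)/(-5))*(-118) + 0 = ((⅗)*(-⅕))*(-118) + 0 = -3/25*(-118) + 0 = 354/25 + 0 = 354/25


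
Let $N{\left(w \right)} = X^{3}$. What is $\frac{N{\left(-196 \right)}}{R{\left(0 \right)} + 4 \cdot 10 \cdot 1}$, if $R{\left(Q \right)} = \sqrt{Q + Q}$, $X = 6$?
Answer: $\frac{27}{5} \approx 5.4$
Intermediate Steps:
$R{\left(Q \right)} = \sqrt{2} \sqrt{Q}$ ($R{\left(Q \right)} = \sqrt{2 Q} = \sqrt{2} \sqrt{Q}$)
$N{\left(w \right)} = 216$ ($N{\left(w \right)} = 6^{3} = 216$)
$\frac{N{\left(-196 \right)}}{R{\left(0 \right)} + 4 \cdot 10 \cdot 1} = \frac{216}{\sqrt{2} \sqrt{0} + 4 \cdot 10 \cdot 1} = \frac{216}{\sqrt{2} \cdot 0 + 4 \cdot 10} = \frac{216}{0 + 40} = \frac{216}{40} = 216 \cdot \frac{1}{40} = \frac{27}{5}$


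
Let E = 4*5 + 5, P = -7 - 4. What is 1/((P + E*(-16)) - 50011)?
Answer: -1/50422 ≈ -1.9833e-5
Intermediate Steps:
P = -11
E = 25 (E = 20 + 5 = 25)
1/((P + E*(-16)) - 50011) = 1/((-11 + 25*(-16)) - 50011) = 1/((-11 - 400) - 50011) = 1/(-411 - 50011) = 1/(-50422) = -1/50422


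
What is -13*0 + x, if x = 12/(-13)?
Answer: -12/13 ≈ -0.92308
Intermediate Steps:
x = -12/13 (x = 12*(-1/13) = -12/13 ≈ -0.92308)
-13*0 + x = -13*0 - 12/13 = 0 - 12/13 = -12/13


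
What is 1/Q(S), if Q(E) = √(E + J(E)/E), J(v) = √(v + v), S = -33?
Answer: √33/√(-1089 - I*√66) ≈ 0.00064929 + 0.17407*I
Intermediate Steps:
J(v) = √2*√v (J(v) = √(2*v) = √2*√v)
Q(E) = √(E + √2/√E) (Q(E) = √(E + (√2*√E)/E) = √(E + √2/√E))
1/Q(S) = 1/(√(-33 + √2/√(-33))) = 1/(√(-33 + √2*(-I*√33/33))) = 1/(√(-33 - I*√66/33)) = (-33 - I*√66/33)^(-½)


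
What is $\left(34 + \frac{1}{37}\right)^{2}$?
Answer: $\frac{1585081}{1369} \approx 1157.8$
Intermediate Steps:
$\left(34 + \frac{1}{37}\right)^{2} = \left(\frac{1259}{37}\right)^{2} = \frac{1585081}{1369}$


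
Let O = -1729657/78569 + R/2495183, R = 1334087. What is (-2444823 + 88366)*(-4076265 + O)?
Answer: 1883119350975509590510031/196044033127 ≈ 9.6056e+12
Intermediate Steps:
O = -4210992860728/196044033127 (O = -1729657/78569 + 1334087/2495183 = -4210992860728/196044033127 ≈ -21.480)
(-2444823 + 88366)*(-4076265 + O) = (-2444823 + 88366)*(-4076265 - 4210992860728/196044033127) = -2356457*(-799131641687291383/196044033127) = 1883119350975509590510031/196044033127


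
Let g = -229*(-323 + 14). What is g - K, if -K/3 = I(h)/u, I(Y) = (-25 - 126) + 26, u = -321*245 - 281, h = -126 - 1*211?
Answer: 5584883061/78926 ≈ 70761.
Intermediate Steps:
h = -337 (h = -126 - 211 = -337)
u = -78926 (u = -78645 - 281 = -78926)
g = 70761 (g = -229*(-309) = 70761)
I(Y) = -125 (I(Y) = -151 + 26 = -125)
K = -375/78926 (K = -(-375)/(-78926) = -(-375)*(-1)/78926 = -3*125/78926 = -375/78926 ≈ -0.0047513)
g - K = 70761 - 1*(-375/78926) = 70761 + 375/78926 = 5584883061/78926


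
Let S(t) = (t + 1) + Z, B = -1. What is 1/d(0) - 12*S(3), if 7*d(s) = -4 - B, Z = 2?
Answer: -223/3 ≈ -74.333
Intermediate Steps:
S(t) = 3 + t (S(t) = (t + 1) + 2 = (1 + t) + 2 = 3 + t)
d(s) = -3/7 (d(s) = (-4 - 1*(-1))/7 = (-4 + 1)/7 = (1/7)*(-3) = -3/7)
1/d(0) - 12*S(3) = 1/(-3/7) - 12*(3 + 3) = -7/3 - 12*6 = -7/3 - 72 = -223/3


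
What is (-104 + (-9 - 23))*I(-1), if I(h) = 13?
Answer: -1768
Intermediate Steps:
(-104 + (-9 - 23))*I(-1) = (-104 + (-9 - 23))*13 = (-104 - 32)*13 = -136*13 = -1768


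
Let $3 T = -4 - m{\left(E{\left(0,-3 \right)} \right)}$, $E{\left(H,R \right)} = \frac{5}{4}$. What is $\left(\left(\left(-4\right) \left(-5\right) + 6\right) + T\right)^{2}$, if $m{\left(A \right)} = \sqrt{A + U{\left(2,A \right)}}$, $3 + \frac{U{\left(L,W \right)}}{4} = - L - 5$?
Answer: $\frac{\left(148 - i \sqrt{155}\right)^{2}}{36} \approx 604.14 - 102.37 i$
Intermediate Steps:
$U{\left(L,W \right)} = -32 - 4 L$ ($U{\left(L,W \right)} = -12 + 4 \left(- L - 5\right) = -12 + 4 \left(-5 - L\right) = -12 - \left(20 + 4 L\right) = -32 - 4 L$)
$E{\left(H,R \right)} = \frac{5}{4}$ ($E{\left(H,R \right)} = 5 \cdot \frac{1}{4} = \frac{5}{4}$)
$m{\left(A \right)} = \sqrt{-40 + A}$ ($m{\left(A \right)} = \sqrt{A - 40} = \sqrt{-40 + A}$)
$T = - \frac{4}{3} - \frac{i \sqrt{155}}{6}$ ($T = \frac{-4 - \sqrt{-40 + \frac{5}{4}}}{3} = \frac{-4 - \sqrt{- \frac{155}{4}}}{3} = \frac{-4 - \frac{i \sqrt{155}}{2}}{3} = - \frac{4}{3} - \frac{i \sqrt{155}}{6} \approx -1.3333 - 2.075 i$)
$\left(\left(\left(-4\right) \left(-5\right) + 6\right) + T\right)^{2} = \left(\left(\left(-4\right) \left(-5\right) + 6\right) - \left(\frac{4}{3} + \frac{i \sqrt{155}}{6}\right)\right)^{2} = \left(\left(20 + 6\right) - \left(\frac{4}{3} + \frac{i \sqrt{155}}{6}\right)\right)^{2} = \left(26 - \left(\frac{4}{3} + \frac{i \sqrt{155}}{6}\right)\right)^{2} = \left(\frac{74}{3} - \frac{i \sqrt{155}}{6}\right)^{2}$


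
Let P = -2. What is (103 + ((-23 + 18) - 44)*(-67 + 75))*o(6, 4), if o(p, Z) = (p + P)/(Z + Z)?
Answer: -289/2 ≈ -144.50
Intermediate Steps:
o(p, Z) = (-2 + p)/(2*Z) (o(p, Z) = (p - 2)/(Z + Z) = (-2 + p)/((2*Z)) = (-2 + p)*(1/(2*Z)) = (-2 + p)/(2*Z))
(103 + ((-23 + 18) - 44)*(-67 + 75))*o(6, 4) = (103 + ((-23 + 18) - 44)*(-67 + 75))*((½)*(-2 + 6)/4) = (103 + (-5 - 44)*8)*((½)*(¼)*4) = (103 - 49*8)*(½) = (103 - 392)*(½) = -289*½ = -289/2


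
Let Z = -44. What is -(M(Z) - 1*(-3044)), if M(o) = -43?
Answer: -3001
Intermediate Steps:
-(M(Z) - 1*(-3044)) = -(-43 - 1*(-3044)) = -(-43 + 3044) = -1*3001 = -3001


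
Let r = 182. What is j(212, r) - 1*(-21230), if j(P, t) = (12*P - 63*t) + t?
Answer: 12490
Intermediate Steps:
j(P, t) = -62*t + 12*P (j(P, t) = (-63*t + 12*P) + t = -62*t + 12*P)
j(212, r) - 1*(-21230) = (-62*182 + 12*212) - 1*(-21230) = (-11284 + 2544) + 21230 = -8740 + 21230 = 12490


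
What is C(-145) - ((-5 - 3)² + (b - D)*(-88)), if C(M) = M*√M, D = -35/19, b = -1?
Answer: 192/19 - 145*I*√145 ≈ 10.105 - 1746.0*I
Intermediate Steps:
D = -35/19 (D = -35*1/19 = -35/19 ≈ -1.8421)
C(M) = M^(3/2)
C(-145) - ((-5 - 3)² + (b - D)*(-88)) = (-145)^(3/2) - ((-5 - 3)² + (-1 - 1*(-35/19))*(-88)) = -145*I*√145 - ((-8)² + (-1 + 35/19)*(-88)) = -145*I*√145 - (64 + (16/19)*(-88)) = -145*I*√145 - (64 - 1408/19) = -145*I*√145 - 1*(-192/19) = -145*I*√145 + 192/19 = 192/19 - 145*I*√145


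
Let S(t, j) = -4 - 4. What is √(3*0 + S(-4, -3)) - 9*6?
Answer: -54 + 2*I*√2 ≈ -54.0 + 2.8284*I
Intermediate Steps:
S(t, j) = -8
√(3*0 + S(-4, -3)) - 9*6 = √(3*0 - 8) - 9*6 = √(0 - 8) - 54 = √(-8) - 54 = 2*I*√2 - 54 = -54 + 2*I*√2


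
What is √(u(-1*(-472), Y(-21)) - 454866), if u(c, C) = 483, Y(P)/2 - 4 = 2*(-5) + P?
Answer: 3*I*√50487 ≈ 674.08*I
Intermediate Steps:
Y(P) = -12 + 2*P (Y(P) = 8 + 2*(2*(-5) + P) = 8 + 2*(-10 + P) = 8 + (-20 + 2*P) = -12 + 2*P)
√(u(-1*(-472), Y(-21)) - 454866) = √(483 - 454866) = √(-454383) = 3*I*√50487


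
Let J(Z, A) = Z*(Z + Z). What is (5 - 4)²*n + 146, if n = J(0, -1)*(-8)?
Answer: 146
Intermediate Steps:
J(Z, A) = 2*Z² (J(Z, A) = Z*(2*Z) = 2*Z²)
n = 0 (n = (2*0²)*(-8) = (2*0)*(-8) = 0*(-8) = 0)
(5 - 4)²*n + 146 = (5 - 4)²*0 + 146 = 1²*0 + 146 = 1*0 + 146 = 0 + 146 = 146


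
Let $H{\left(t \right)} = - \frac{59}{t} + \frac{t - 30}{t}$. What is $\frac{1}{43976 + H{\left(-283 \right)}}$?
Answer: $\frac{283}{12445580} \approx 2.2739 \cdot 10^{-5}$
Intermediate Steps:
$H{\left(t \right)} = - \frac{59}{t} + \frac{-30 + t}{t}$ ($H{\left(t \right)} = - \frac{59}{t} + \frac{t - 30}{t} = - \frac{59}{t} + \frac{-30 + t}{t}$)
$\frac{1}{43976 + H{\left(-283 \right)}} = \frac{1}{43976 + \frac{-89 - 283}{-283}} = \frac{1}{43976 - - \frac{372}{283}} = \frac{1}{43976 + \frac{372}{283}} = \frac{1}{\frac{12445580}{283}} = \frac{283}{12445580}$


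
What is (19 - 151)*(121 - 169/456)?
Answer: -605077/38 ≈ -15923.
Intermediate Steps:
(19 - 151)*(121 - 169/456) = -132*(121 - 169*1/456) = -132*(121 - 169/456) = -132*55007/456 = -605077/38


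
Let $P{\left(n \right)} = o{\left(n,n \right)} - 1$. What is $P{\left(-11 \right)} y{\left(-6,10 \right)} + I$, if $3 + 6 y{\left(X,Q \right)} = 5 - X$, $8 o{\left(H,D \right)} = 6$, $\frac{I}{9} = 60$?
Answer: $\frac{1619}{3} \approx 539.67$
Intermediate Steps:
$I = 540$ ($I = 9 \cdot 60 = 540$)
$o{\left(H,D \right)} = \frac{3}{4}$ ($o{\left(H,D \right)} = \frac{1}{8} \cdot 6 = \frac{3}{4}$)
$y{\left(X,Q \right)} = \frac{1}{3} - \frac{X}{6}$ ($y{\left(X,Q \right)} = - \frac{1}{2} + \frac{5 - X}{6} = - \frac{1}{2} - \left(- \frac{5}{6} + \frac{X}{6}\right) = \frac{1}{3} - \frac{X}{6}$)
$P{\left(n \right)} = - \frac{1}{4}$ ($P{\left(n \right)} = \frac{3}{4} - 1 = - \frac{1}{4}$)
$P{\left(-11 \right)} y{\left(-6,10 \right)} + I = - \frac{\frac{1}{3} - -1}{4} + 540 = - \frac{\frac{1}{3} + 1}{4} + 540 = \left(- \frac{1}{4}\right) \frac{4}{3} + 540 = - \frac{1}{3} + 540 = \frac{1619}{3}$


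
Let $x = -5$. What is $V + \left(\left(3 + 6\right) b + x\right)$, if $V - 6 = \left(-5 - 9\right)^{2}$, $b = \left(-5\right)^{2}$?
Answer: $422$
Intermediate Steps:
$b = 25$
$V = 202$ ($V = 6 + \left(-5 - 9\right)^{2} = 6 + \left(-14\right)^{2} = 6 + 196 = 202$)
$V + \left(\left(3 + 6\right) b + x\right) = 202 - \left(5 - \left(3 + 6\right) 25\right) = 202 + \left(9 \cdot 25 - 5\right) = 202 + \left(225 - 5\right) = 202 + 220 = 422$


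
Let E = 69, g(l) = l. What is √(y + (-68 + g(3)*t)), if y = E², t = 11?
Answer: √4726 ≈ 68.746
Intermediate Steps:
y = 4761 (y = 69² = 4761)
√(y + (-68 + g(3)*t)) = √(4761 + (-68 + 3*11)) = √(4761 + (-68 + 33)) = √(4761 - 35) = √4726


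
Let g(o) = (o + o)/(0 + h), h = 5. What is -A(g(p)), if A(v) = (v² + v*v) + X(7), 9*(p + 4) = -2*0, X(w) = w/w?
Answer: -153/25 ≈ -6.1200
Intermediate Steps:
X(w) = 1
p = -4 (p = -4 + (-2*0)/9 = -4 + (⅑)*0 = -4 + 0 = -4)
g(o) = 2*o/5 (g(o) = (o + o)/(0 + 5) = (2*o)/5 = (2*o)*(⅕) = 2*o/5)
A(v) = 1 + 2*v² (A(v) = (v² + v*v) + 1 = (v² + v²) + 1 = 2*v² + 1 = 1 + 2*v²)
-A(g(p)) = -(1 + 2*((⅖)*(-4))²) = -(1 + 2*(-8/5)²) = -(1 + 2*(64/25)) = -(1 + 128/25) = -1*153/25 = -153/25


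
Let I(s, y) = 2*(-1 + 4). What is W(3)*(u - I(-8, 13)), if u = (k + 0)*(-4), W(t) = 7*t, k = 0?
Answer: -126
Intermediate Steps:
I(s, y) = 6 (I(s, y) = 2*3 = 6)
u = 0 (u = (0 + 0)*(-4) = 0*(-4) = 0)
W(3)*(u - I(-8, 13)) = (7*3)*(0 - 1*6) = 21*(0 - 6) = 21*(-6) = -126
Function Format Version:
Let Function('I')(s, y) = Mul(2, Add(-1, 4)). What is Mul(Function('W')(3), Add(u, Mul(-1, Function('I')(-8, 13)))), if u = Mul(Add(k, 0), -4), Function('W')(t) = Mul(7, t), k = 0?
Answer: -126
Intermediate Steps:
Function('I')(s, y) = 6 (Function('I')(s, y) = Mul(2, 3) = 6)
u = 0 (u = Mul(Add(0, 0), -4) = Mul(0, -4) = 0)
Mul(Function('W')(3), Add(u, Mul(-1, Function('I')(-8, 13)))) = Mul(Mul(7, 3), Add(0, Mul(-1, 6))) = Mul(21, Add(0, -6)) = Mul(21, -6) = -126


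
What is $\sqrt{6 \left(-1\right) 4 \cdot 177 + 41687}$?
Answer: $\sqrt{37439} \approx 193.49$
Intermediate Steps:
$\sqrt{6 \left(-1\right) 4 \cdot 177 + 41687} = \sqrt{\left(-6\right) 4 \cdot 177 + 41687} = \sqrt{\left(-24\right) 177 + 41687} = \sqrt{-4248 + 41687} = \sqrt{37439}$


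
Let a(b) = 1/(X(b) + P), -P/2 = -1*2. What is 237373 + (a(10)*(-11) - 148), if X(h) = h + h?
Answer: 5693389/24 ≈ 2.3722e+5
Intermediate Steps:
P = 4 (P = -(-2)*2 = -2*(-2) = 4)
X(h) = 2*h
a(b) = 1/(4 + 2*b) (a(b) = 1/(2*b + 4) = 1/(4 + 2*b))
237373 + (a(10)*(-11) - 148) = 237373 + ((1/(2*(2 + 10)))*(-11) - 148) = 237373 + (((½)/12)*(-11) - 148) = 237373 + (((½)*(1/12))*(-11) - 148) = 237373 + ((1/24)*(-11) - 148) = 237373 + (-11/24 - 148) = 237373 - 3563/24 = 5693389/24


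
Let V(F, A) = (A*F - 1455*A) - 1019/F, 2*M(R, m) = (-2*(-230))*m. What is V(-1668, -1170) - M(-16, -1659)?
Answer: 6731181659/1668 ≈ 4.0355e+6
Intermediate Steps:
M(R, m) = 230*m (M(R, m) = ((-2*(-230))*m)/2 = (460*m)/2 = 230*m)
V(F, A) = -1455*A - 1019/F + A*F (V(F, A) = (-1455*A + A*F) - 1019/F = -1455*A - 1019/F + A*F)
V(-1668, -1170) - M(-16, -1659) = (-1019 - 1170*(-1668)*(-1455 - 1668))/(-1668) - 230*(-1659) = -(-1019 - 1170*(-1668)*(-3123))/1668 - 1*(-381570) = -(-1019 - 6094721880)/1668 + 381570 = -1/1668*(-6094722899) + 381570 = 6094722899/1668 + 381570 = 6731181659/1668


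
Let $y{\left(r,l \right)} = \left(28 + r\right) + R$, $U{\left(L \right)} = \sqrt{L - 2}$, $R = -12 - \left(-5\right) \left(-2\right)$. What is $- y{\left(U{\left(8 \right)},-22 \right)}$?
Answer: $-6 - \sqrt{6} \approx -8.4495$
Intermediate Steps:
$R = -22$ ($R = -12 - 10 = -22$)
$U{\left(L \right)} = \sqrt{-2 + L}$
$y{\left(r,l \right)} = 6 + r$ ($y{\left(r,l \right)} = \left(28 + r\right) - 22 = 6 + r$)
$- y{\left(U{\left(8 \right)},-22 \right)} = - (6 + \sqrt{-2 + 8}) = - (6 + \sqrt{6}) = -6 - \sqrt{6}$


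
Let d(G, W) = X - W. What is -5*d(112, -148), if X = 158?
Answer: -1530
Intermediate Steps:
d(G, W) = 158 - W
-5*d(112, -148) = -5*(158 - 1*(-148)) = -5*(158 + 148) = -5*306 = -1530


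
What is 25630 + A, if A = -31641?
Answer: -6011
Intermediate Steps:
25630 + A = 25630 - 31641 = -6011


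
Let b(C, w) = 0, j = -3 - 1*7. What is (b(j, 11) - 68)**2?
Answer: 4624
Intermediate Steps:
j = -10 (j = -3 - 7 = -10)
(b(j, 11) - 68)**2 = (0 - 68)**2 = (-68)**2 = 4624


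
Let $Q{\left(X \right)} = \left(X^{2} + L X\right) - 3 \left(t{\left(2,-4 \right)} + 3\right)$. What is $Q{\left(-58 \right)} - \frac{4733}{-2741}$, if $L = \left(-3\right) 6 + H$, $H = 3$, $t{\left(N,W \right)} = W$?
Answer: $\frac{11618350}{2741} \approx 4238.7$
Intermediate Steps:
$L = -15$ ($L = \left(-3\right) 6 + 3 = -18 + 3 = -15$)
$Q{\left(X \right)} = 3 + X^{2} - 15 X$ ($Q{\left(X \right)} = \left(X^{2} - 15 X\right) - 3 \left(-4 + 3\right) = \left(X^{2} - 15 X\right) - -3 = \left(X^{2} - 15 X\right) + 3 = 3 + X^{2} - 15 X$)
$Q{\left(-58 \right)} - \frac{4733}{-2741} = \left(3 + \left(-58\right)^{2} - -870\right) - \frac{4733}{-2741} = \left(3 + 3364 + 870\right) - 4733 \left(- \frac{1}{2741}\right) = 4237 - - \frac{4733}{2741} = 4237 + \frac{4733}{2741} = \frac{11618350}{2741}$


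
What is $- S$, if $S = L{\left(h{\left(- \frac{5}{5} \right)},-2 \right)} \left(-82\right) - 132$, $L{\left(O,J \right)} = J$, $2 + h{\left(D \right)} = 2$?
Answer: $-32$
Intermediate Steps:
$h{\left(D \right)} = 0$ ($h{\left(D \right)} = -2 + 2 = 0$)
$S = 32$ ($S = \left(-2\right) \left(-82\right) - 132 = 164 - 132 = 32$)
$- S = \left(-1\right) 32 = -32$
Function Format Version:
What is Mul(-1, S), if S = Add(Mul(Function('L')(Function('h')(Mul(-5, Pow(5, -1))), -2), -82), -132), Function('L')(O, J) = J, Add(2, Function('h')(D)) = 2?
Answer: -32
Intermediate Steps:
Function('h')(D) = 0 (Function('h')(D) = Add(-2, 2) = 0)
S = 32 (S = Add(Mul(-2, -82), -132) = Add(164, -132) = 32)
Mul(-1, S) = Mul(-1, 32) = -32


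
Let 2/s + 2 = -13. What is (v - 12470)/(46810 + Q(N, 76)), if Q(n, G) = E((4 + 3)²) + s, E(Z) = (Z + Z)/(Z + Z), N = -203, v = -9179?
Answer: -324735/702163 ≈ -0.46248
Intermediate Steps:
s = -2/15 (s = 2/(-2 - 13) = 2/(-15) = 2*(-1/15) = -2/15 ≈ -0.13333)
E(Z) = 1 (E(Z) = (2*Z)/((2*Z)) = (2*Z)*(1/(2*Z)) = 1)
Q(n, G) = 13/15 (Q(n, G) = 1 - 2/15 = 13/15)
(v - 12470)/(46810 + Q(N, 76)) = (-9179 - 12470)/(46810 + 13/15) = -21649/702163/15 = -21649*15/702163 = -324735/702163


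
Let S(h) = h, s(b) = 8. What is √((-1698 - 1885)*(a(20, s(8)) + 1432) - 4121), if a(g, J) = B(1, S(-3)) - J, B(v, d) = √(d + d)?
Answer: √(-5106313 - 3583*I*√6) ≈ 1.94 - 2259.7*I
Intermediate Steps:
B(v, d) = √2*√d (B(v, d) = √(2*d) = √2*√d)
a(g, J) = -J + I*√6 (a(g, J) = √2*√(-3) - J = √2*(I*√3) - J = I*√6 - J = -J + I*√6)
√((-1698 - 1885)*(a(20, s(8)) + 1432) - 4121) = √((-1698 - 1885)*((-1*8 + I*√6) + 1432) - 4121) = √(-3583*((-8 + I*√6) + 1432) - 4121) = √(-3583*(1424 + I*√6) - 4121) = √((-5102192 - 3583*I*√6) - 4121) = √(-5106313 - 3583*I*√6)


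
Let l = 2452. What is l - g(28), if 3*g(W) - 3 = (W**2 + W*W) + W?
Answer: 1919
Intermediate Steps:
g(W) = 1 + W/3 + 2*W**2/3 (g(W) = 1 + ((W**2 + W*W) + W)/3 = 1 + ((W**2 + W**2) + W)/3 = 1 + (2*W**2 + W)/3 = 1 + (W + 2*W**2)/3 = 1 + (W/3 + 2*W**2/3) = 1 + W/3 + 2*W**2/3)
l - g(28) = 2452 - (1 + (1/3)*28 + (2/3)*28**2) = 2452 - (1 + 28/3 + (2/3)*784) = 2452 - (1 + 28/3 + 1568/3) = 2452 - 1*533 = 2452 - 533 = 1919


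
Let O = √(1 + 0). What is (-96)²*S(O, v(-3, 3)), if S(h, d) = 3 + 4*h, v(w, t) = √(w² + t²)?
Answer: 64512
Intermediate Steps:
O = 1 (O = √1 = 1)
v(w, t) = √(t² + w²)
(-96)²*S(O, v(-3, 3)) = (-96)²*(3 + 4*1) = 9216*(3 + 4) = 9216*7 = 64512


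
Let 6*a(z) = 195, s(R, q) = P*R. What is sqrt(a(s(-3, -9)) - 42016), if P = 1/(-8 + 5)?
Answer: I*sqrt(167934)/2 ≈ 204.9*I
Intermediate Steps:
P = -1/3 (P = 1/(-3) = -1/3 ≈ -0.33333)
s(R, q) = -R/3
a(z) = 65/2 (a(z) = (1/6)*195 = 65/2)
sqrt(a(s(-3, -9)) - 42016) = sqrt(65/2 - 42016) = sqrt(-83967/2) = I*sqrt(167934)/2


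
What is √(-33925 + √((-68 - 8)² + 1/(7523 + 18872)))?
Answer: √(-23635412648125 + 26395*√4024116266795)/26395 ≈ 183.98*I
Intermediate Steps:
√(-33925 + √((-68 - 8)² + 1/(7523 + 18872))) = √(-33925 + √((-76)² + 1/26395)) = √(-33925 + √(5776 + 1/26395)) = √(-33925 + √(152457521/26395)) = √(-33925 + √4024116266795/26395)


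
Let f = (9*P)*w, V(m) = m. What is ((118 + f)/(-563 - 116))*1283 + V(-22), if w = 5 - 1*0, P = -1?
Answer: -108597/679 ≈ -159.94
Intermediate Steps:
w = 5 (w = 5 + 0 = 5)
f = -45 (f = (9*(-1))*5 = -9*5 = -45)
((118 + f)/(-563 - 116))*1283 + V(-22) = ((118 - 45)/(-563 - 116))*1283 - 22 = (73/(-679))*1283 - 22 = (73*(-1/679))*1283 - 22 = -73/679*1283 - 22 = -93659/679 - 22 = -108597/679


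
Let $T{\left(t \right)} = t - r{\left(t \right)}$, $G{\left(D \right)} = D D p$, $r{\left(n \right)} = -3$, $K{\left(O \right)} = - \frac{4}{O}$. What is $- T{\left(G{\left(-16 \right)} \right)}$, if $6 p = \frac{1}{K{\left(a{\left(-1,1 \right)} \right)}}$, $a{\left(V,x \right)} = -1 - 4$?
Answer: $- \frac{169}{3} \approx -56.333$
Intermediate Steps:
$a{\left(V,x \right)} = -5$
$p = \frac{5}{24}$ ($p = \frac{1}{6 \left(- \frac{4}{-5}\right)} = \frac{1}{6 \left(\left(-4\right) \left(- \frac{1}{5}\right)\right)} = \frac{1}{6 \cdot \frac{4}{5}} = \frac{1}{6} \cdot \frac{5}{4} = \frac{5}{24} \approx 0.20833$)
$G{\left(D \right)} = \frac{5 D^{2}}{24}$ ($G{\left(D \right)} = D D \frac{5}{24} = D^{2} \cdot \frac{5}{24} = \frac{5 D^{2}}{24}$)
$T{\left(t \right)} = 3 + t$ ($T{\left(t \right)} = t - -3 = t + 3 = 3 + t$)
$- T{\left(G{\left(-16 \right)} \right)} = - (3 + \frac{5 \left(-16\right)^{2}}{24}) = - (3 + \frac{5}{24} \cdot 256) = - (3 + \frac{160}{3}) = \left(-1\right) \frac{169}{3} = - \frac{169}{3}$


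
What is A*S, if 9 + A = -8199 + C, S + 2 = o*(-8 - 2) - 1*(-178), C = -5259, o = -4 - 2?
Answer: -3178212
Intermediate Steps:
o = -6
S = 236 (S = -2 + (-6*(-8 - 2) - 1*(-178)) = -2 + (-6*(-10) + 178) = -2 + (60 + 178) = -2 + 238 = 236)
A = -13467 (A = -9 + (-8199 - 5259) = -9 - 13458 = -13467)
A*S = -13467*236 = -3178212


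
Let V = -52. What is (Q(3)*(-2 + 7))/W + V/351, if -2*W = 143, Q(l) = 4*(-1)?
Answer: 508/3861 ≈ 0.13157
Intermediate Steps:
Q(l) = -4
W = -143/2 (W = -1/2*143 = -143/2 ≈ -71.500)
(Q(3)*(-2 + 7))/W + V/351 = (-4*(-2 + 7))/(-143/2) - 52/351 = -4*5*(-2/143) - 52*1/351 = -20*(-2/143) - 4/27 = 40/143 - 4/27 = 508/3861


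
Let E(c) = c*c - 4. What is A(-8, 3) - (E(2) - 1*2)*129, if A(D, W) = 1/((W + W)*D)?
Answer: 12383/48 ≈ 257.98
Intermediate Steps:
E(c) = -4 + c² (E(c) = c² - 4 = -4 + c²)
A(D, W) = 1/(2*D*W) (A(D, W) = 1/((2*W)*D) = 1/(2*D*W))
A(-8, 3) - (E(2) - 1*2)*129 = (½)/(-8*3) - ((-4 + 2²) - 1*2)*129 = (½)*(-⅛)*(⅓) - ((-4 + 4) - 2)*129 = -1/48 - (0 - 2)*129 = -1/48 - 1*(-2)*129 = -1/48 + 2*129 = -1/48 + 258 = 12383/48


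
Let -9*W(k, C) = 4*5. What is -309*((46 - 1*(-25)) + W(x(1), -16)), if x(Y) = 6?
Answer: -63757/3 ≈ -21252.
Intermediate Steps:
W(k, C) = -20/9 (W(k, C) = -4*5/9 = -⅑*20 = -20/9)
-309*((46 - 1*(-25)) + W(x(1), -16)) = -309*((46 - 1*(-25)) - 20/9) = -309*((46 + 25) - 20/9) = -309*(71 - 20/9) = -309*619/9 = -63757/3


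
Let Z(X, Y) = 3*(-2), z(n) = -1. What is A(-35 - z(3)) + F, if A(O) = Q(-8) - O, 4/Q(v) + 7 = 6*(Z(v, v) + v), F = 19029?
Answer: 1734729/91 ≈ 19063.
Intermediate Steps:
Z(X, Y) = -6
Q(v) = 4/(-43 + 6*v) (Q(v) = 4/(-7 + 6*(-6 + v)) = 4/(-7 + (-36 + 6*v)) = 4/(-43 + 6*v))
A(O) = -4/91 - O (A(O) = 4/(-43 + 6*(-8)) - O = 4/(-43 - 48) - O = 4/(-91) - O = 4*(-1/91) - O = -4/91 - O)
A(-35 - z(3)) + F = (-4/91 - (-35 - 1*(-1))) + 19029 = (-4/91 - (-35 + 1)) + 19029 = (-4/91 - 1*(-34)) + 19029 = (-4/91 + 34) + 19029 = 3090/91 + 19029 = 1734729/91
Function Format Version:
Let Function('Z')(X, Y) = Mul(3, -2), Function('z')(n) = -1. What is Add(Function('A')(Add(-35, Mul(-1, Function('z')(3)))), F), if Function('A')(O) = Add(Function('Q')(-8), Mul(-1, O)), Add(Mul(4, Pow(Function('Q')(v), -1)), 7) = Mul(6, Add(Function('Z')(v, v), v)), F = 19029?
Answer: Rational(1734729, 91) ≈ 19063.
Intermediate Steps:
Function('Z')(X, Y) = -6
Function('Q')(v) = Mul(4, Pow(Add(-43, Mul(6, v)), -1)) (Function('Q')(v) = Mul(4, Pow(Add(-7, Mul(6, Add(-6, v))), -1)) = Mul(4, Pow(Add(-7, Add(-36, Mul(6, v))), -1)) = Mul(4, Pow(Add(-43, Mul(6, v)), -1)))
Function('A')(O) = Add(Rational(-4, 91), Mul(-1, O)) (Function('A')(O) = Add(Mul(4, Pow(Add(-43, Mul(6, -8)), -1)), Mul(-1, O)) = Add(Mul(4, Pow(Add(-43, -48), -1)), Mul(-1, O)) = Add(Mul(4, Pow(-91, -1)), Mul(-1, O)) = Add(Mul(4, Rational(-1, 91)), Mul(-1, O)) = Add(Rational(-4, 91), Mul(-1, O)))
Add(Function('A')(Add(-35, Mul(-1, Function('z')(3)))), F) = Add(Add(Rational(-4, 91), Mul(-1, Add(-35, Mul(-1, -1)))), 19029) = Add(Add(Rational(-4, 91), Mul(-1, Add(-35, 1))), 19029) = Add(Add(Rational(-4, 91), Mul(-1, -34)), 19029) = Add(Add(Rational(-4, 91), 34), 19029) = Add(Rational(3090, 91), 19029) = Rational(1734729, 91)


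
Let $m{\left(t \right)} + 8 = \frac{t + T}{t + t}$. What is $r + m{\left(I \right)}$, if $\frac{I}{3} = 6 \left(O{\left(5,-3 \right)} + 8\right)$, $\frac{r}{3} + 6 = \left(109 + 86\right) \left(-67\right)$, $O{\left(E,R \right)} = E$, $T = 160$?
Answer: $- \frac{9177517}{234} \approx -39220.0$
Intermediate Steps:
$r = -39213$ ($r = -18 + 3 \left(109 + 86\right) \left(-67\right) = -18 + 3 \cdot 195 \left(-67\right) = -18 + 3 \left(-13065\right) = -18 - 39195 = -39213$)
$I = 234$ ($I = 3 \cdot 6 \left(5 + 8\right) = 3 \cdot 6 \cdot 13 = 3 \cdot 78 = 234$)
$m{\left(t \right)} = -8 + \frac{160 + t}{2 t}$ ($m{\left(t \right)} = -8 + \frac{t + 160}{t + t} = -8 + \frac{160 + t}{2 t}$)
$r + m{\left(I \right)} = -39213 - \left(\frac{15}{2} - \frac{80}{234}\right) = -39213 + \left(- \frac{15}{2} + 80 \cdot \frac{1}{234}\right) = -39213 + \left(- \frac{15}{2} + \frac{40}{117}\right) = -39213 - \frac{1675}{234} = - \frac{9177517}{234}$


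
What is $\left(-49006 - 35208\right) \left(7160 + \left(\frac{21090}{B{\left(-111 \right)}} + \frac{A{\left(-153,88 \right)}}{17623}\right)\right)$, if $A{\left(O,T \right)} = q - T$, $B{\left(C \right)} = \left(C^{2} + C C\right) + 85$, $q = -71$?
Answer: $- \frac{3326386281018242}{5515999} \approx -6.0304 \cdot 10^{8}$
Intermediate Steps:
$B{\left(C \right)} = 85 + 2 C^{2}$ ($B{\left(C \right)} = \left(C^{2} + C^{2}\right) + 85 = 2 C^{2} + 85 = 85 + 2 C^{2}$)
$A{\left(O,T \right)} = -71 - T$
$\left(-49006 - 35208\right) \left(7160 + \left(\frac{21090}{B{\left(-111 \right)}} + \frac{A{\left(-153,88 \right)}}{17623}\right)\right) = \left(-49006 - 35208\right) \left(7160 + \left(\frac{21090}{85 + 2 \left(-111\right)^{2}} + \frac{-71 - 88}{17623}\right)\right) = - 84214 \left(7160 + \left(\frac{21090}{85 + 2 \cdot 12321} + \left(-71 - 88\right) \frac{1}{17623}\right)\right) = - 84214 \left(7160 + \left(\frac{21090}{85 + 24642} - \frac{159}{17623}\right)\right) = - 84214 \left(7160 - \left(\frac{159}{17623} - \frac{21090}{24727}\right)\right) = - 84214 \left(7160 + \left(21090 \cdot \frac{1}{24727} - \frac{159}{17623}\right)\right) = - 84214 \left(7160 + \left(\frac{21090}{24727} - \frac{159}{17623}\right)\right) = - 84214 \left(7160 + \frac{367737477}{435763921}\right) = \left(-84214\right) \frac{3120437411837}{435763921} = - \frac{3326386281018242}{5515999}$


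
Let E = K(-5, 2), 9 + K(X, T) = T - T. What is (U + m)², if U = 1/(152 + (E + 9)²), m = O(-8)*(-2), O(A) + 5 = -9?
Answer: 18122049/23104 ≈ 784.37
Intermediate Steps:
O(A) = -14 (O(A) = -5 - 9 = -14)
K(X, T) = -9 (K(X, T) = -9 + (T - T) = -9 + 0 = -9)
E = -9
m = 28 (m = -14*(-2) = 28)
U = 1/152 (U = 1/(152 + (-9 + 9)²) = 1/(152 + 0²) = 1/(152 + 0) = 1/152 ≈ 0.0065789)
(U + m)² = (1/152 + 28)² = (4257/152)² = 18122049/23104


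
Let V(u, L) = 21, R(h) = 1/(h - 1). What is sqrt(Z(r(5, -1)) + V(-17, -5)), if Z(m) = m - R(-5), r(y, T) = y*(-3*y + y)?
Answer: I*sqrt(1038)/6 ≈ 5.3697*I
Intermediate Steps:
R(h) = 1/(-1 + h)
r(y, T) = -2*y**2 (r(y, T) = y*(-2*y) = -2*y**2)
Z(m) = 1/6 + m (Z(m) = m - 1/(-1 - 5) = m - 1/(-6) = m - 1*(-1/6) = m + 1/6 = 1/6 + m)
sqrt(Z(r(5, -1)) + V(-17, -5)) = sqrt((1/6 - 2*5**2) + 21) = sqrt((1/6 - 2*25) + 21) = sqrt((1/6 - 50) + 21) = sqrt(-299/6 + 21) = sqrt(-173/6) = I*sqrt(1038)/6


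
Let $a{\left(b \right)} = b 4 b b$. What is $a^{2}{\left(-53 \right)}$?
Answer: $354629778064$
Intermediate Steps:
$a{\left(b \right)} = 4 b^{3}$ ($a{\left(b \right)} = 4 b b^{2} = 4 b^{3}$)
$a^{2}{\left(-53 \right)} = \left(4 \left(-53\right)^{3}\right)^{2} = \left(4 \left(-148877\right)\right)^{2} = \left(-595508\right)^{2} = 354629778064$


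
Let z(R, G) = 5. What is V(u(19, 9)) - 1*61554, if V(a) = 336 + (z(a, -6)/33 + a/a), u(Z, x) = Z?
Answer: -2020156/33 ≈ -61217.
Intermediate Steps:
V(a) = 11126/33 (V(a) = 336 + (5/33 + a/a) = 336 + (5*(1/33) + 1) = 336 + (5/33 + 1) = 336 + 38/33 = 11126/33)
V(u(19, 9)) - 1*61554 = 11126/33 - 1*61554 = 11126/33 - 61554 = -2020156/33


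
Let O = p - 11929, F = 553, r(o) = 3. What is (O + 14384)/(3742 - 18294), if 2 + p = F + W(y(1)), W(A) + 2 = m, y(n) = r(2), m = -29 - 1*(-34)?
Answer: -177/856 ≈ -0.20678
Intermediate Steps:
m = 5 (m = -29 + 34 = 5)
y(n) = 3
W(A) = 3 (W(A) = -2 + 5 = 3)
p = 554 (p = -2 + (553 + 3) = -2 + 556 = 554)
O = -11375 (O = 554 - 11929 = -11375)
(O + 14384)/(3742 - 18294) = (-11375 + 14384)/(3742 - 18294) = 3009/(-14552) = 3009*(-1/14552) = -177/856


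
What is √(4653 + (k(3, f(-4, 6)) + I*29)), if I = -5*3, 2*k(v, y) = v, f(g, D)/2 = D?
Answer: √16878/2 ≈ 64.958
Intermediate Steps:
f(g, D) = 2*D
k(v, y) = v/2
I = -15
√(4653 + (k(3, f(-4, 6)) + I*29)) = √(4653 + ((½)*3 - 15*29)) = √(4653 + (3/2 - 435)) = √(4653 - 867/2) = √(8439/2) = √16878/2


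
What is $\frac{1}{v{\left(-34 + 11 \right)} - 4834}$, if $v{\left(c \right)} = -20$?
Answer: $- \frac{1}{4854} \approx -0.00020602$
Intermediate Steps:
$\frac{1}{v{\left(-34 + 11 \right)} - 4834} = \frac{1}{-20 - 4834} = \frac{1}{-4854} = - \frac{1}{4854}$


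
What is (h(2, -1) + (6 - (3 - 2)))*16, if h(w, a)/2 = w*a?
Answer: 16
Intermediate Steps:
h(w, a) = 2*a*w (h(w, a) = 2*(w*a) = 2*(a*w) = 2*a*w)
(h(2, -1) + (6 - (3 - 2)))*16 = (2*(-1)*2 + (6 - (3 - 2)))*16 = (-4 + (6 - 1*1))*16 = (-4 + (6 - 1))*16 = (-4 + 5)*16 = 1*16 = 16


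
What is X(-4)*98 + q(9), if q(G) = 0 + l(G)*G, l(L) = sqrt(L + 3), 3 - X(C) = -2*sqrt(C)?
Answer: 294 + 18*sqrt(3) + 392*I ≈ 325.18 + 392.0*I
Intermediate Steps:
X(C) = 3 + 2*sqrt(C) (X(C) = 3 - (-2)*sqrt(C) = 3 + 2*sqrt(C))
l(L) = sqrt(3 + L)
q(G) = G*sqrt(3 + G) (q(G) = 0 + sqrt(3 + G)*G = 0 + G*sqrt(3 + G) = G*sqrt(3 + G))
X(-4)*98 + q(9) = (3 + 2*sqrt(-4))*98 + 9*sqrt(3 + 9) = (3 + 2*(2*I))*98 + 9*sqrt(12) = (3 + 4*I)*98 + 9*(2*sqrt(3)) = (294 + 392*I) + 18*sqrt(3) = 294 + 18*sqrt(3) + 392*I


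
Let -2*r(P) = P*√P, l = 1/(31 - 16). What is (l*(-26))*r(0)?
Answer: 0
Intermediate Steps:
l = 1/15 ≈ 0.066667
r(P) = -P^(3/2)/2 (r(P) = -P*√P/2 = -P^(3/2)/2)
(l*(-26))*r(0) = ((1/15)*(-26))*(-0^(3/2)/2) = -(-13)*0/15 = -26/15*0 = 0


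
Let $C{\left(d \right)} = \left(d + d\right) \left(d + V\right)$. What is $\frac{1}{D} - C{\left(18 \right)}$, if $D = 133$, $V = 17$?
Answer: $- \frac{167579}{133} \approx -1260.0$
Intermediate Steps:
$C{\left(d \right)} = 2 d \left(17 + d\right)$ ($C{\left(d \right)} = \left(d + d\right) \left(d + 17\right) = 2 d \left(17 + d\right)$)
$\frac{1}{D} - C{\left(18 \right)} = \frac{1}{133} - 2 \cdot 18 \left(17 + 18\right) = \frac{1}{133} - 2 \cdot 18 \cdot 35 = \frac{1}{133} - 1260 = - \frac{167579}{133}$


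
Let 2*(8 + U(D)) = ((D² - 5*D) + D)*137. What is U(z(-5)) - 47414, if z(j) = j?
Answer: -88679/2 ≈ -44340.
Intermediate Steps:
U(D) = -8 - 274*D + 137*D²/2 (U(D) = -8 + (((D² - 5*D) + D)*137)/2 = -8 + ((D² - 4*D)*137)/2 = -8 + (-548*D + 137*D²)/2 = -8 + (-274*D + 137*D²/2) = -8 - 274*D + 137*D²/2)
U(z(-5)) - 47414 = (-8 - 274*(-5) + (137/2)*(-5)²) - 47414 = (-8 + 1370 + (137/2)*25) - 47414 = (-8 + 1370 + 3425/2) - 47414 = 6149/2 - 47414 = -88679/2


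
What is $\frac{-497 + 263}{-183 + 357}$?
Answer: $- \frac{39}{29} \approx -1.3448$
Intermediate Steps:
$\frac{-497 + 263}{-183 + 357} = - \frac{234}{174} = \left(-234\right) \frac{1}{174} = - \frac{39}{29}$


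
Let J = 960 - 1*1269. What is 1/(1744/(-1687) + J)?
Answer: -1687/523027 ≈ -0.0032255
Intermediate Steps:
J = -309 (J = 960 - 1269 = -309)
1/(1744/(-1687) + J) = 1/(1744/(-1687) - 309) = 1/(1744*(-1/1687) - 309) = 1/(-1744/1687 - 309) = 1/(-523027/1687) = -1687/523027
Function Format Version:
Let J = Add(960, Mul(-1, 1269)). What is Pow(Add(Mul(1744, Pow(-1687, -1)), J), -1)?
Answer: Rational(-1687, 523027) ≈ -0.0032255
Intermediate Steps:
J = -309 (J = Add(960, -1269) = -309)
Pow(Add(Mul(1744, Pow(-1687, -1)), J), -1) = Pow(Add(Mul(1744, Pow(-1687, -1)), -309), -1) = Pow(Add(Mul(1744, Rational(-1, 1687)), -309), -1) = Pow(Add(Rational(-1744, 1687), -309), -1) = Pow(Rational(-523027, 1687), -1) = Rational(-1687, 523027)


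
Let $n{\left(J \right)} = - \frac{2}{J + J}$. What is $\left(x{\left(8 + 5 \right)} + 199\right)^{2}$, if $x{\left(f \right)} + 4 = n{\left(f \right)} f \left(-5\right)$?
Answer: $40000$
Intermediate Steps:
$n{\left(J \right)} = - \frac{1}{J}$ ($n{\left(J \right)} = - \frac{2}{2 J} = - 2 \frac{1}{2 J} = - \frac{1}{J}$)
$x{\left(f \right)} = 1$ ($x{\left(f \right)} = -4 + - \frac{1}{f} f \left(-5\right) = -4 - -5 = -4 + 5 = 1$)
$\left(x{\left(8 + 5 \right)} + 199\right)^{2} = \left(1 + 199\right)^{2} = 200^{2} = 40000$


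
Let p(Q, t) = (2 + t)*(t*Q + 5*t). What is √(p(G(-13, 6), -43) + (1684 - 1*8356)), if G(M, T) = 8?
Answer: √16247 ≈ 127.46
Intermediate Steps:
p(Q, t) = (2 + t)*(5*t + Q*t) (p(Q, t) = (2 + t)*(Q*t + 5*t) = (2 + t)*(5*t + Q*t))
√(p(G(-13, 6), -43) + (1684 - 1*8356)) = √(-43*(10 + 2*8 + 5*(-43) + 8*(-43)) + (1684 - 1*8356)) = √(-43*(10 + 16 - 215 - 344) + (1684 - 8356)) = √(-43*(-533) - 6672) = √(22919 - 6672) = √16247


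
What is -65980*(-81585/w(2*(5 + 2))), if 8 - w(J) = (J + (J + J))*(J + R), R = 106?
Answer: -36371475/34 ≈ -1.0698e+6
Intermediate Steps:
w(J) = 8 - 3*J*(106 + J) (w(J) = 8 - (J + (J + J))*(J + 106) = 8 - (J + 2*J)*(106 + J) = 8 - 3*J*(106 + J))
-65980*(-81585/w(2*(5 + 2))) = -65980*(-81585/(8 - 636*(5 + 2) - 3*4*(5 + 2)**2)) = -65980*(-81585/(8 - 636*7 - 3*(2*7)**2)) = -65980*(-81585/(8 - 318*14 - 3*14**2)) = -65980*(-81585/(8 - 4452 - 3*196)) = -65980*(-81585/(8 - 4452 - 588)) = -65980/((-5032*(-1/81585))) = -65980/136/2205 = -65980*2205/136 = -36371475/34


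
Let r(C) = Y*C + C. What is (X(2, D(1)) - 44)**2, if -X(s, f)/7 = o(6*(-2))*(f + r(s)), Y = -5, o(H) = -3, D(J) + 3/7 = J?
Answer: 40000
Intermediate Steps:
D(J) = -3/7 + J
r(C) = -4*C (r(C) = -5*C + C = -4*C)
X(s, f) = -84*s + 21*f (X(s, f) = -(-21)*(f - 4*s) = -7*(-3*f + 12*s) = -84*s + 21*f)
(X(2, D(1)) - 44)**2 = ((-84*2 + 21*(-3/7 + 1)) - 44)**2 = ((-168 + 21*(4/7)) - 44)**2 = ((-168 + 12) - 44)**2 = (-156 - 44)**2 = (-200)**2 = 40000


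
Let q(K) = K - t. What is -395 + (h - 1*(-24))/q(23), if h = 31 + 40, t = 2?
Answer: -8200/21 ≈ -390.48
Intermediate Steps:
h = 71
q(K) = -2 + K (q(K) = K - 1*2 = K - 2 = -2 + K)
-395 + (h - 1*(-24))/q(23) = -395 + (71 - 1*(-24))/(-2 + 23) = -395 + (71 + 24)/21 = -395 + 95*(1/21) = -395 + 95/21 = -8200/21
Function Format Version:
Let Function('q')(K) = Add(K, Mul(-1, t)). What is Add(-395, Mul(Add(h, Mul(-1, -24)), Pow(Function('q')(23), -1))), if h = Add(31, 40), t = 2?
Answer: Rational(-8200, 21) ≈ -390.48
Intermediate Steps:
h = 71
Function('q')(K) = Add(-2, K) (Function('q')(K) = Add(K, Mul(-1, 2)) = Add(K, -2) = Add(-2, K))
Add(-395, Mul(Add(h, Mul(-1, -24)), Pow(Function('q')(23), -1))) = Add(-395, Mul(Add(71, Mul(-1, -24)), Pow(Add(-2, 23), -1))) = Add(-395, Mul(Add(71, 24), Pow(21, -1))) = Add(-395, Mul(95, Rational(1, 21))) = Add(-395, Rational(95, 21)) = Rational(-8200, 21)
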